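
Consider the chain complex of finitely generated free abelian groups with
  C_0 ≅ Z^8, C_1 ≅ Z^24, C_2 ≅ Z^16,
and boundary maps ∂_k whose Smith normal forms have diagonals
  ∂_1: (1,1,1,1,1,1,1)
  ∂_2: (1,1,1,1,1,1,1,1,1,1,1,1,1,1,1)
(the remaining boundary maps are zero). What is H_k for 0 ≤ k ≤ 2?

H_0 ≅ Z,  H_1 ≅ Z^2,  H_2 ≅ Z.

H_0: b_0 = 8 − 0 − 7 = 1; torsion from ∂_1 factors > 1: none. So H_0 ≅ Z.
H_1: b_1 = 24 − 7 − 15 = 2; torsion from ∂_2 factors > 1: none. So H_1 ≅ Z^2.
H_2: b_2 = 16 − 15 − 0 = 1; torsion from ∂_3 factors > 1: none. So H_2 ≅ Z.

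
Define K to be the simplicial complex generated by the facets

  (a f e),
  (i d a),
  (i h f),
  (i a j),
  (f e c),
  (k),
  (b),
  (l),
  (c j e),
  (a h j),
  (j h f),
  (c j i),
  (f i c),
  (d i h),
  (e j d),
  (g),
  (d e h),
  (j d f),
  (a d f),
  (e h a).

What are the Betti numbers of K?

b_0 = 5, b_1 = 2, b_2 = 1.

Fix the vertex order a < b < c < d < e < f < g < h < i < j < k < l and write every simplex with vertices in increasing order. Then dim K = 2 and the simplices of K are:

  0-simplices (12): a, b, c, d, e, f, g, h, i, j, k, l
  1-simplices (24): ad, ae, af, ah, ai, aj, ce, cf, ci, cj, de, df, dh, di, dj, ef, eh, ej, fh, fi, fj, hi, hj, ij
  2-simplices (16): adf, adi, aef, aeh, ahj, aij, cef, cej, cfi, cij, deh, dej, dfj, dhi, fhi, fhj

Hence C_0 ≅ Z^12, C_1 ≅ Z^24, C_2 ≅ Z^16.

∂_1: C_1 → C_0 sends each edge [p,q] (with p < q) to q − p. For instance
  ∂fi = i − f.
As a 12×24 matrix over Z this has rank 7, with invariant factors (1,1,1,1,1,1,1).

∂_2: C_2 → C_1 acts by ∂[p,q,r] = [q,r] − [p,r] + [p,q]. For instance
  ∂cij = ij − cj + ci,
  ∂dej = ej − dj + de.
The resulting 24×16 matrix has rank 15, and its Smith normal form has invariant factors (1,1,1,1,1,1,1,1,1,1,1,1,1,1,1).

Computing H_k = (kernel of ∂_k) / (image of ∂_{k+1}):

  H_0: rank C_0 − rank ∂_1 = 12 − 7 = 5, and the invariant factors of ∂_1 are all 1, so H_0 = Z^5.
  H_1: rank ker ∂_1 − rank ∂_2 = (24 − 7) − 15 = 2, and the invariant factors of ∂_2 are all 1, so H_1 = Z^2.
  H_2: rank ker ∂_2 − rank ∂_3 = (16 − 15) − 0 = 1, and there is no ∂_3, so H_2 = Z.

As a check, the Euler characteristic is 12 − 24 + 16 = 4, which agrees with 5 − 2 + 1 = 4.
(K is a triangulation of the disjoint union of a set of 4 points and the torus T^2.)

Hence the Betti numbers are b_0 = 5, b_1 = 2, b_2 = 1.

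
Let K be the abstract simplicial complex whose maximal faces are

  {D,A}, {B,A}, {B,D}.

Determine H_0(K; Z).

Order the vertices as A < B < D. Listing each simplex with vertices in this order, K has dimension 1 with simplices:

  0-simplices (3): A, B, D
  1-simplices (3): AB, AD, BD

so the chain groups are C_0 ≅ Z^3, C_1 ≅ Z^3.

The boundary map ∂_1: C_1 → C_0 maps an edge to its endpoints' difference, ∂[p,q] = q − p. For instance
  ∂AD = D − A.
The 3×3 boundary matrix has rank 2 and Smith normal form diag(1,1).

From H_k ≅ ker(∂_k) / im(∂_{k+1}) we obtain:

  H_0: rank C_0 − rank ∂_1 = 3 − 2 = 1, and the invariant factors of ∂_1 are all 1, so H_0 = Z.

(K is a triangulation of the circle S^1.)

H_0 ≅ Z.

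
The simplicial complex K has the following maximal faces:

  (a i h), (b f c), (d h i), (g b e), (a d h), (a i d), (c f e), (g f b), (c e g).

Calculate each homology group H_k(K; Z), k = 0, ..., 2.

H_0 ≅ Z^2,  H_1 ≅ Z,  H_2 ≅ Z.

We work with the vertex ordering a < b < c < d < e < f < g < h < i. The simplices of K, each written with vertices in increasing order, are:

  0-simplices (9): a, b, c, d, e, f, g, h, i
  1-simplices (16): ad, ah, ai, bc, be, bf, bg, ce, cf, cg, dh, di, ef, eg, fg, hi
  2-simplices (9): adh, adi, ahi, bcf, beg, bfg, cef, ceg, dhi

Hence C_0 ≅ Z^9, C_1 ≅ Z^16, C_2 ≅ Z^9.

The boundary map ∂_1: C_1 → C_0 is given by ∂[p,q] = [q] − [p].
This gives a 9×16 integer matrix of rank 7; reducing to Smith normal form yields diagonal entries (1,1,1,1,1,1,1).

The boundary map ∂_2: C_2 → C_1 sends each 2-simplex [p,q,r] to [q,r] − [p,r] + [p,q]. For instance
  ∂dhi = hi − di + dh,
  ∂beg = eg − bg + be.
The resulting 16×9 matrix has rank 8, and its Smith normal form has invariant factors (1,1,1,1,1,1,1,1).

Reading off H_k = ker ∂_k / im ∂_{k+1}:

  H_0: rank C_0 − rank ∂_1 = 9 − 7 = 2, and the invariant factors of ∂_1 are all 1, so H_0 = Z^2.
  H_1: rank ker ∂_1 − rank ∂_2 = (16 − 7) − 8 = 1, and the invariant factors of ∂_2 are all 1, so H_1 = Z.
  H_2: rank ker ∂_2 − rank ∂_3 = (9 − 8) − 0 = 1, and there is no ∂_3, so H_2 = Z.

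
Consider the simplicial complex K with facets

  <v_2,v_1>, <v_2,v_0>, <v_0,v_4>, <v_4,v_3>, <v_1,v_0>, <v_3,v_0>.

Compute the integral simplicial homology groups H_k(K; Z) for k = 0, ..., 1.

Order the vertices as v_0 < v_1 < v_2 < v_3 < v_4. Listing each simplex with vertices in this order, K has dimension 1 with simplices:

  0-simplices (5): [v_0], [v_1], [v_2], [v_3], [v_4]
  1-simplices (6): [v_0,v_1], [v_0,v_2], [v_0,v_3], [v_0,v_4], [v_1,v_2], [v_3,v_4]

Hence C_0 ≅ Z^5, C_1 ≅ Z^6.

The boundary map ∂_1: C_1 → C_0 sends each edge [p,q] (with p < q) to q − p. For instance
  ∂[v_0,v_4] = [v_4] − [v_0].
The 5×6 boundary matrix has rank 4 and Smith normal form diag(1,1,1,1).

Reading off H_k = ker ∂_k / im ∂_{k+1}:

  H_0: rank C_0 − rank ∂_1 = 5 − 4 = 1, and the invariant factors of ∂_1 are all 1, so H_0 = Z.
  H_1: rank ker ∂_1 − rank ∂_2 = (6 − 4) − 0 = 2, and there is no ∂_2, so H_1 = Z^2.

As a check, the Euler characteristic is 5 − 6 = -1, which agrees with 1 − 2 = -1.
(K is a triangulation of a wedge of 2 circles.)

H_0 ≅ Z,  H_1 ≅ Z^2.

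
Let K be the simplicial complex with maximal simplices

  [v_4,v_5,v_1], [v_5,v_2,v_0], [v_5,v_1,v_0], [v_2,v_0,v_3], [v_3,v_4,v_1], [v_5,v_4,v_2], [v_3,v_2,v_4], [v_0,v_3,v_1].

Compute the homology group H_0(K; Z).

H_0 ≅ Z.

Take the total order v_0 < v_1 < v_2 < v_3 < v_4 < v_5 on the vertex set. Then K (dimension 2) consists of the simplices:

  0-simplices (6): [v_0], [v_1], [v_2], [v_3], [v_4], [v_5]
  1-simplices (12): [v_0,v_1], [v_0,v_2], [v_0,v_3], [v_0,v_5], [v_1,v_3], [v_1,v_4], [v_1,v_5], [v_2,v_3], [v_2,v_4], [v_2,v_5], [v_3,v_4], [v_4,v_5]
  2-simplices (8): [v_0,v_1,v_3], [v_0,v_1,v_5], [v_0,v_2,v_3], [v_0,v_2,v_5], [v_1,v_3,v_4], [v_1,v_4,v_5], [v_2,v_3,v_4], [v_2,v_4,v_5]

giving chain groups C_0 ≅ Z^6, C_1 ≅ Z^12, C_2 ≅ Z^8.

Boundary ∂_1: C_1 → C_0 is given by ∂[p,q] = [q] − [p]. For instance
  ∂[v_0,v_5] = [v_5] − [v_0].
As a 6×12 matrix over Z this has rank 5, with invariant factors (1,1,1,1,1).

Boundary ∂_2: C_2 → C_1 maps a triangle to the signed sum of its edges. For instance
  ∂[v_1,v_4,v_5] = [v_4,v_5] − [v_1,v_5] + [v_1,v_4],
  ∂[v_0,v_1,v_5] = [v_1,v_5] − [v_0,v_5] + [v_0,v_1].
This gives a 12×8 integer matrix of rank 7; reducing to Smith normal form yields diagonal entries (1,1,1,1,1,1,1).

Reading off H_k = ker ∂_k / im ∂_{k+1}:

  H_0: rank C_0 − rank ∂_1 = 6 − 5 = 1, and the invariant factors of ∂_1 are all 1, so H_0 = Z.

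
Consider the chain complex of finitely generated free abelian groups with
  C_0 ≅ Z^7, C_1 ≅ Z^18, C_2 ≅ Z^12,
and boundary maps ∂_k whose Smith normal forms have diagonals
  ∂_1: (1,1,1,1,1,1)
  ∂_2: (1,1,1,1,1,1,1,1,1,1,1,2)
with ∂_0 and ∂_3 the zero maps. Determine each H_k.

H_0 ≅ Z,  H_1 ≅ Z/2Z,  H_2 = 0.

H_0: b_0 = 7 − 0 − 6 = 1; torsion from ∂_1 factors > 1: none. So H_0 ≅ Z.
H_1: b_1 = 18 − 6 − 12 = 0; torsion from ∂_2 factors > 1: [2]. So H_1 ≅ Z/2Z.
H_2: b_2 = 12 − 12 − 0 = 0; torsion from ∂_3 factors > 1: none. So H_2 ≅ 0.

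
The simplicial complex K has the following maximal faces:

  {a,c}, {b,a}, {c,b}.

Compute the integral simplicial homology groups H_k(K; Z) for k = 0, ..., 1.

H_0 = Z,  H_1 = Z.

Fix the vertex order a < b < c and write every simplex with vertices in increasing order. Then dim K = 1 and the simplices of K are:

  0-simplices (3): a, b, c
  1-simplices (3): ab, ac, bc

Hence C_0 ≅ Z^3, C_1 ≅ Z^3.

The boundary map ∂_1: C_1 → C_0 maps an edge to its endpoints' difference, ∂[p,q] = q − p.
As a 3×3 matrix over Z this has rank 2, with invariant factors (1,1).

From H_k ≅ ker(∂_k) / im(∂_{k+1}) we obtain:

  H_0: rank C_0 − rank ∂_1 = 3 − 2 = 1, and the invariant factors of ∂_1 are all 1, so H_0 ≅ Z.
  H_1: rank ker ∂_1 − rank ∂_2 = (3 − 2) − 0 = 1, and there is no ∂_2, so H_1 ≅ Z.

(K is a triangulation of the circle S^1.)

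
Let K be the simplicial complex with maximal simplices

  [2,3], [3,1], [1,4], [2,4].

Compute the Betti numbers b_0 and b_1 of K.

b_0 = 1, b_1 = 1.

Order the vertices as 1 < 2 < 3 < 4. Listing each simplex with vertices in this order, K has dimension 1 with simplices:

  0-simplices (4): [1], [2], [3], [4]
  1-simplices (4): [1,3], [1,4], [2,3], [2,4]

so the chain groups are C_0 ≅ Z^4, C_1 ≅ Z^4.

∂_1: C_1 → C_0 is given by ∂[p,q] = [q] − [p]. For instance
  ∂[1,3] = [3] − [1].
This gives a 4×4 integer matrix of rank 3; reducing to Smith normal form yields diagonal entries (1,1,1).

Reading off H_k = ker ∂_k / im ∂_{k+1}:

  H_0: rank C_0 − rank ∂_1 = 4 − 3 = 1, and the invariant factors of ∂_1 are all 1, so H_0 = Z.
  H_1: rank ker ∂_1 − rank ∂_2 = (4 − 3) − 0 = 1, and there is no ∂_2, so H_1 = Z.

Hence the Betti numbers are b_0 = 1, b_1 = 1.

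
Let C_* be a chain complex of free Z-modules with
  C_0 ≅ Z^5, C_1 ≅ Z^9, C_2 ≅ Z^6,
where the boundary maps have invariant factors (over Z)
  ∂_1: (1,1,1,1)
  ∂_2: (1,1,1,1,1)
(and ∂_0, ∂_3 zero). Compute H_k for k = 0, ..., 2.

H_0: b_0 = 5 − 0 − 4 = 1; torsion from ∂_1 factors > 1: none. So H_0 = Z.
H_1: b_1 = 9 − 4 − 5 = 0; torsion from ∂_2 factors > 1: none. So H_1 = 0.
H_2: b_2 = 6 − 5 − 0 = 1; torsion from ∂_3 factors > 1: none. So H_2 = Z.

H_0 = Z,  H_1 = 0,  H_2 = Z.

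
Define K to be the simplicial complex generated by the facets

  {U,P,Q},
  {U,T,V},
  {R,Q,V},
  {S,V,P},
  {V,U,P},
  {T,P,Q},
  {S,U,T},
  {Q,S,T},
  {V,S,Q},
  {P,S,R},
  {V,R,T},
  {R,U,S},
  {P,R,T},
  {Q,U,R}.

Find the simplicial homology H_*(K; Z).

H_0 = Z,  H_1 = Z^2,  H_2 = Z.

We work with the vertex ordering P < Q < R < S < T < U < V. The simplices of K, each written with vertices in increasing order, are:

  0-simplices (7): P, Q, R, S, T, U, V
  1-simplices (21): PQ, PR, PS, PT, PU, PV, QR, QS, QT, QU, QV, RS, RT, RU, RV, ST, SU, SV, TU, TV, UV
  2-simplices (14): PQT, PQU, PRS, PRT, PSV, PUV, QRU, QRV, QST, QSV, RSU, RTV, STU, TUV

so the chain groups are C_0 ≅ Z^7, C_1 ≅ Z^21, C_2 ≅ Z^14.

∂_1: C_1 → C_0 is given by ∂[p,q] = [q] − [p].
As a 7×21 matrix over Z this has rank 6, with invariant factors (1,1,1,1,1,1).

Boundary ∂_2: C_2 → C_1 acts by ∂[p,q,r] = [q,r] − [p,r] + [p,q]. For instance
  ∂QRU = RU − QU + QR,
  ∂PQT = QT − PT + PQ.
As a 21×14 matrix over Z this has rank 13, with invariant factors (1,1,1,1,1,1,1,1,1,1,1,1,1).

From H_k ≅ ker(∂_k) / im(∂_{k+1}) we obtain:

  H_0: rank C_0 − rank ∂_1 = 7 − 6 = 1, and the invariant factors of ∂_1 are all 1, so H_0 ≅ Z.
  H_1: rank ker ∂_1 − rank ∂_2 = (21 − 6) − 13 = 2, and the invariant factors of ∂_2 are all 1, so H_1 ≅ Z^2.
  H_2: rank ker ∂_2 − rank ∂_3 = (14 − 13) − 0 = 1, and there is no ∂_3, so H_2 ≅ Z.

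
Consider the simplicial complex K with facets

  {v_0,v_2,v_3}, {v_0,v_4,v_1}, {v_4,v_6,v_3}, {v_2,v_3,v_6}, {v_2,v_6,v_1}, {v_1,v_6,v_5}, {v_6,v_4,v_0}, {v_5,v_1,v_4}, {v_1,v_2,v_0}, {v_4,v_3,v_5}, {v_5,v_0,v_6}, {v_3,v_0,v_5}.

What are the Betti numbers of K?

b_0 = 1, b_1 = 0, b_2 = 0.

Fix the vertex order v_0 < v_1 < v_2 < v_3 < v_4 < v_5 < v_6 and write every simplex with vertices in increasing order. Then dim K = 2 and the simplices of K are:

  0-simplices (7): [v_0], [v_1], [v_2], [v_3], [v_4], [v_5], [v_6]
  1-simplices (18): (18 of them)
  2-simplices (12): (12 of them)

Hence C_0 ≅ Z^7, C_1 ≅ Z^18, C_2 ≅ Z^12.

The boundary map ∂_1: C_1 → C_0 sends each edge [p,q] (with p < q) to q − p. For instance
  ∂[v_3,v_6] = [v_6] − [v_3].
This gives a 7×18 integer matrix of rank 6; reducing to Smith normal form yields diagonal entries (1,1,1,1,1,1).

∂_2: C_2 → C_1 acts by ∂[p,q,r] = [q,r] − [p,r] + [p,q]. For instance
  ∂[v_3,v_4,v_5] = [v_4,v_5] − [v_3,v_5] + [v_3,v_4],
  ∂[v_0,v_5,v_6] = [v_5,v_6] − [v_0,v_6] + [v_0,v_5].
The resulting 18×12 matrix has rank 12, and its Smith normal form has invariant factors (1,1,1,1,1,1,1,1,1,1,1,2).

Computing H_k = (kernel of ∂_k) / (image of ∂_{k+1}):

  H_0: rank C_0 − rank ∂_1 = 7 − 6 = 1, and the invariant factors of ∂_1 are all 1, so H_0 = Z.
  H_1: rank ker ∂_1 − rank ∂_2 = (18 − 6) − 12 = 0, and ∂_2 has invariant factor 2 > 1, so H_1 = Z_2.
  H_2: rank ker ∂_2 − rank ∂_3 = (12 − 12) − 0 = 0, and there is no ∂_3, so H_2 = 0.

Hence the Betti numbers are b_0 = 1, b_1 = 0, b_2 = 0.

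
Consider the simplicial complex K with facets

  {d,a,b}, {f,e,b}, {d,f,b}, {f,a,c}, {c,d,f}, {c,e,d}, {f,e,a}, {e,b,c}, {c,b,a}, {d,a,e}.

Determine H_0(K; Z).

H_0 = Z.

Order the vertices as a < b < c < d < e < f. Listing each simplex with vertices in this order, K has dimension 2 with simplices:

  0-simplices (6): a, b, c, d, e, f
  1-simplices (15): ab, ac, ad, ae, af, bc, bd, be, bf, cd, ce, cf, de, df, ef
  2-simplices (10): abc, abd, acf, ade, aef, bce, bdf, bef, cde, cdf

giving chain groups C_0 ≅ Z^6, C_1 ≅ Z^15, C_2 ≅ Z^10.

∂_1: C_1 → C_0 sends each edge [p,q] (with p < q) to q − p.
As a 6×15 matrix over Z this has rank 5, with invariant factors (1,1,1,1,1).

∂_2: C_2 → C_1 acts by ∂[p,q,r] = [q,r] − [p,r] + [p,q]. For instance
  ∂abc = bc − ac + ab,
  ∂cde = de − ce + cd.
The resulting 15×10 matrix has rank 10, and its Smith normal form has invariant factors (1,1,1,1,1,1,1,1,1,2).

From H_k ≅ ker(∂_k) / im(∂_{k+1}) we obtain:

  H_0: rank C_0 − rank ∂_1 = 6 − 5 = 1, and the invariant factors of ∂_1 are all 1, so H_0 ≅ Z.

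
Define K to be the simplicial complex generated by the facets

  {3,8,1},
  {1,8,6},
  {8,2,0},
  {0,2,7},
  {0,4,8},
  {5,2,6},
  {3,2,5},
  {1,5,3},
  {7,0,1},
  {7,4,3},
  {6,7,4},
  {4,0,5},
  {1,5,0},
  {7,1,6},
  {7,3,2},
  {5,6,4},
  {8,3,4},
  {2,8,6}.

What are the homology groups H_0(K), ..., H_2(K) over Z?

We work with the vertex ordering 0 < 1 < 2 < 3 < 4 < 5 < 6 < 7 < 8. The simplices of K, each written with vertices in increasing order, are:

  0-simplices (9): [0], [1], [2], [3], [4], [5], [6], [7], [8]
  1-simplices (27): (27 of them)
  2-simplices (18): [0,1,5], [0,1,7], [0,2,7], [0,2,8], [0,4,5], [0,4,8], [1,3,5], [1,3,8], [1,6,7], [1,6,8], [2,3,5], [2,3,7], [2,5,6], [2,6,8], [3,4,7], [3,4,8], [4,5,6], [4,6,7]

Hence C_0 ≅ Z^9, C_1 ≅ Z^27, C_2 ≅ Z^18.

The boundary map ∂_1: C_1 → C_0 maps an edge to its endpoints' difference, ∂[p,q] = q − p.
The 9×27 boundary matrix has rank 8 and Smith normal form diag(1,1,1,1,1,1,1,1).

Boundary ∂_2: C_2 → C_1 sends each 2-simplex [p,q,r] to [q,r] − [p,r] + [p,q]. For instance
  ∂[4,5,6] = [5,6] − [4,6] + [4,5],
  ∂[2,3,7] = [3,7] − [2,7] + [2,3].
The resulting 27×18 matrix has rank 17, and its Smith normal form has invariant factors (1,1,1,1,1,1,1,1,1,1,1,1,1,1,1,1,1).

Now H_k = ker ∂_k / im ∂_{k+1}, so:

  H_0: rank C_0 − rank ∂_1 = 9 − 8 = 1, and the invariant factors of ∂_1 are all 1, so H_0 ≅ Z.
  H_1: rank ker ∂_1 − rank ∂_2 = (27 − 8) − 17 = 2, and the invariant factors of ∂_2 are all 1, so H_1 ≅ Z^2.
  H_2: rank ker ∂_2 − rank ∂_3 = (18 − 17) − 0 = 1, and there is no ∂_3, so H_2 ≅ Z.

As a check, the Euler characteristic is 9 − 27 + 18 = 0, which agrees with 1 − 2 + 1 = 0.
(K is a triangulation of the torus T^2.)

H_0 = Z,  H_1 = Z^2,  H_2 = Z.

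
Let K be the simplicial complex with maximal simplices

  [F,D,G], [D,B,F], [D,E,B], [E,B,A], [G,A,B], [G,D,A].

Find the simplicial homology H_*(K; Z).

We work with the vertex ordering A < B < D < E < F < G. The simplices of K, each written with vertices in increasing order, are:

  0-simplices (6): A, B, D, E, F, G
  1-simplices (12): AB, AD, AE, AG, BD, BE, BF, BG, DE, DF, DG, FG
  2-simplices (6): ABE, ABG, ADG, BDE, BDF, DFG

giving chain groups C_0 ≅ Z^6, C_1 ≅ Z^12, C_2 ≅ Z^6.

∂_1: C_1 → C_0 sends each edge [p,q] (with p < q) to q − p. For instance
  ∂AD = D − A.
The resulting 6×12 matrix has rank 5, and its Smith normal form has invariant factors (1,1,1,1,1).

The boundary map ∂_2: C_2 → C_1 maps a triangle to the signed sum of its edges. For instance
  ∂BDF = DF − BF + BD,
  ∂ABG = BG − AG + AB.
The 12×6 boundary matrix has rank 6 and Smith normal form diag(1,1,1,1,1,1).

Computing H_k = (kernel of ∂_k) / (image of ∂_{k+1}):

  H_0: rank C_0 − rank ∂_1 = 6 − 5 = 1, and the invariant factors of ∂_1 are all 1, so H_0 ≅ Z.
  H_1: rank ker ∂_1 − rank ∂_2 = (12 − 5) − 6 = 1, and the invariant factors of ∂_2 are all 1, so H_1 ≅ Z.
  H_2: rank ker ∂_2 − rank ∂_3 = (6 − 6) − 0 = 0, and there is no ∂_3, so H_2 ≅ 0.

As a check, the Euler characteristic is 6 − 12 + 6 = 0, which agrees with 1 − 1 + 0 = 0.
(K is a triangulation of the cylinder S^1 x I.)

H_0 = Z,  H_1 = Z,  H_2 = 0.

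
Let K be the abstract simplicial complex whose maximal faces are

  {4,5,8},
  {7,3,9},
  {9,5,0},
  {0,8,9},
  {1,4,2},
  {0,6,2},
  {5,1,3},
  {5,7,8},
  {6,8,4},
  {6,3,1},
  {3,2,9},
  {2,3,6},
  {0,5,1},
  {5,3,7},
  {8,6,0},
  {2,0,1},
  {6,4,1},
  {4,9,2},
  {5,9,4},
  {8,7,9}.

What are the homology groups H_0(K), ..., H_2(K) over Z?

We work with the vertex ordering 0 < 1 < 2 < 3 < 4 < 5 < 6 < 7 < 8 < 9. The simplices of K, each written with vertices in increasing order, are:

  0-simplices (10): [0], [1], [2], [3], [4], [5], [6], [7], [8], [9]
  1-simplices (30): (30 of them)
  2-simplices (20): (20 of them)

so the chain groups are C_0 ≅ Z^10, C_1 ≅ Z^30, C_2 ≅ Z^20.

Boundary ∂_1: C_1 → C_0 sends each edge [p,q] (with p < q) to q − p. For instance
  ∂[1,3] = [3] − [1].
As a 10×30 matrix over Z this has rank 9, with invariant factors (1,1,1,1,1,1,1,1,1).

Boundary ∂_2: C_2 → C_1 sends each 2-simplex [p,q,r] to [q,r] − [p,r] + [p,q]. For instance
  ∂[4,6,8] = [6,8] − [4,8] + [4,6],
  ∂[0,5,9] = [5,9] − [0,9] + [0,5].
This gives a 30×20 integer matrix of rank 20; reducing to Smith normal form yields diagonal entries (1,1,1,1,1,1,1,1,1,1,1,1,1,1,1,1,1,1,1,2).

Now H_k = ker ∂_k / im ∂_{k+1}, so:

  H_0: rank C_0 − rank ∂_1 = 10 − 9 = 1, and the invariant factors of ∂_1 are all 1, so H_0 = Z.
  H_1: rank ker ∂_1 − rank ∂_2 = (30 − 9) − 20 = 1, and ∂_2 has invariant factor 2 > 1, so H_1 = Z ⊕ Z/2Z.
  H_2: rank ker ∂_2 − rank ∂_3 = (20 − 20) − 0 = 0, and there is no ∂_3, so H_2 = 0.

As a check, the Euler characteristic is 10 − 30 + 20 = 0, which agrees with 1 − 1 + 0 = 0.
(K is a triangulation of the Klein bottle.)

H_0 = Z,  H_1 = Z ⊕ Z/2Z,  H_2 = 0.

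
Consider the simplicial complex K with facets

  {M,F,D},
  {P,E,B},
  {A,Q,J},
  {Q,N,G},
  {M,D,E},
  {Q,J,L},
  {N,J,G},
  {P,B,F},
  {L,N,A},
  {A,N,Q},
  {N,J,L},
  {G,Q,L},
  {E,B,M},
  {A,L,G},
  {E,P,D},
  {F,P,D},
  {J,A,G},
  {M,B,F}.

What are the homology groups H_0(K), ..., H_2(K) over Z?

H_0 ≅ Z^2,  H_1 ≅ Z/2,  H_2 ≅ Z.

We work with the vertex ordering A < B < D < E < F < G < J < L < M < N < P < Q. The simplices of K, each written with vertices in increasing order, are:

  0-simplices (12): A, B, D, E, F, G, J, L, M, N, P, Q
  1-simplices (27): AG, AJ, AL, AN, AQ, BE, BF, BM, BP, DE, DF, DM, DP, EM, EP, FM, FP, GJ, GL, GN, GQ, JL, JN, JQ, LN, LQ, NQ
  2-simplices (18): AGJ, AGL, AJQ, ALN, ANQ, BEM, BEP, BFM, BFP, DEM, DEP, DFM, DFP, GJN, GLQ, GNQ, JLN, JLQ

so the chain groups are C_0 ≅ Z^12, C_1 ≅ Z^27, C_2 ≅ Z^18.

The boundary map ∂_1: C_1 → C_0 sends each edge [p,q] (with p < q) to q − p. For instance
  ∂NQ = Q − N.
The resulting 12×27 matrix has rank 10, and its Smith normal form has invariant factors (1,1,1,1,1,1,1,1,1,1).

Boundary ∂_2: C_2 → C_1 maps a triangle to the signed sum of its edges. For instance
  ∂ALN = LN − AN + AL,
  ∂BFP = FP − BP + BF.
The resulting 27×18 matrix has rank 17, and its Smith normal form has invariant factors (1,1,1,1,1,1,1,1,1,1,1,1,1,1,1,1,2).

Reading off H_k = ker ∂_k / im ∂_{k+1}:

  H_0: rank C_0 − rank ∂_1 = 12 − 10 = 2, and the invariant factors of ∂_1 are all 1, so H_0 = Z^2.
  H_1: rank ker ∂_1 − rank ∂_2 = (27 − 10) − 17 = 0, and ∂_2 has invariant factor 2 > 1, so H_1 = Z/2.
  H_2: rank ker ∂_2 − rank ∂_3 = (18 − 17) − 0 = 1, and there is no ∂_3, so H_2 = Z.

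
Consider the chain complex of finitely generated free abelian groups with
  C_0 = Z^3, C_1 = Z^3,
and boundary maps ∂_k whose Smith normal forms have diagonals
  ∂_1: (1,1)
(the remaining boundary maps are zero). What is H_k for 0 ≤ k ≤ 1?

H_0 ≅ Z,  H_1 ≅ Z.

H_0: b_0 = 3 − 0 − 2 = 1; torsion from ∂_1 factors > 1: none. So H_0 ≅ Z.
H_1: b_1 = 3 − 2 − 0 = 1; torsion from ∂_2 factors > 1: none. So H_1 ≅ Z.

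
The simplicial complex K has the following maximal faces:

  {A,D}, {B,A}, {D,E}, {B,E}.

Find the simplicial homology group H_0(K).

H_0 ≅ Z.

K has 4 vertices, 4 edges.
rank ∂_0 = 0, rank ∂_1 = 3 ⇒ b_0 = 4 − 0 − 3 = 1; all invariant factors of ∂_1 are 1 so no torsion. So H_0 = Z.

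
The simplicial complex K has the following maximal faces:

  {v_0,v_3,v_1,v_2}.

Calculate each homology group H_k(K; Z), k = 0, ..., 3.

H_0 ≅ Z,  H_1 = 0,  H_2 = 0,  H_3 = 0.

We work with the vertex ordering v_0 < v_1 < v_2 < v_3. The simplices of K, each written with vertices in increasing order, are:

  0-simplices (4): [v_0], [v_1], [v_2], [v_3]
  1-simplices (6): [v_0,v_1], [v_0,v_2], [v_0,v_3], [v_1,v_2], [v_1,v_3], [v_2,v_3]
  2-simplices (4): [v_0,v_1,v_2], [v_0,v_1,v_3], [v_0,v_2,v_3], [v_1,v_2,v_3]
  3-simplices (1): [v_0,v_1,v_2,v_3]

giving chain groups C_0 ≅ Z^4, C_1 ≅ Z^6, C_2 ≅ Z^4, C_3 ≅ Z^1.

The boundary map ∂_1: C_1 → C_0 is given by ∂[p,q] = [q] − [p]. For instance
  ∂[v_1,v_2] = [v_2] − [v_1].
The resulting 4×6 matrix has rank 3, and its Smith normal form has invariant factors (1,1,1).

Boundary ∂_2: C_2 → C_1 acts by ∂[p,q,r] = [q,r] − [p,r] + [p,q]. For instance
  ∂[v_1,v_2,v_3] = [v_2,v_3] − [v_1,v_3] + [v_1,v_2],
  ∂[v_0,v_2,v_3] = [v_2,v_3] − [v_0,v_3] + [v_0,v_2].
As a 6×4 matrix over Z this has rank 3, with invariant factors (1,1,1).

Boundary ∂_3: C_3 → C_2 sends each 3-simplex σ to the alternating sum Σ_i (−1)^i (σ with its i-th vertex removed). For instance
  ∂[v_0,v_1,v_2,v_3] = [v_1,v_2,v_3] − [v_0,v_2,v_3] + [v_0,v_1,v_3] − [v_0,v_1,v_2].
The 4×1 boundary matrix has rank 1 and Smith normal form diag(1).

From H_k ≅ ker(∂_k) / im(∂_{k+1}) we obtain:

  H_0: rank C_0 − rank ∂_1 = 4 − 3 = 1, and the invariant factors of ∂_1 are all 1, so H_0 = Z.
  H_1: rank ker ∂_1 − rank ∂_2 = (6 − 3) − 3 = 0, and the invariant factors of ∂_2 are all 1, so H_1 = 0.
  H_2: rank ker ∂_2 − rank ∂_3 = (4 − 3) − 1 = 0, and the invariant factors of ∂_3 are all 1, so H_2 = 0.
  H_3: rank ker ∂_3 − rank ∂_4 = (1 − 1) − 0 = 0, and there is no ∂_4, so H_3 = 0.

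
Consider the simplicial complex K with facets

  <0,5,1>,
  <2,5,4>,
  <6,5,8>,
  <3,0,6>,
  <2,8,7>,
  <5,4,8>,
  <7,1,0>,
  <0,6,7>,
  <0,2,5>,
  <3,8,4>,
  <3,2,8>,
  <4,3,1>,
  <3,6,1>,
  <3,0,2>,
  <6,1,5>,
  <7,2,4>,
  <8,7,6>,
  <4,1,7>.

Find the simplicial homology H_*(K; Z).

Order the vertices as 0 < 1 < 2 < 3 < 4 < 5 < 6 < 7 < 8. Listing each simplex with vertices in this order, K has dimension 2 with simplices:

  0-simplices (9): [0], [1], [2], [3], [4], [5], [6], [7], [8]
  1-simplices (27): (27 of them)
  2-simplices (18): [0,1,5], [0,1,7], [0,2,3], [0,2,5], [0,3,6], [0,6,7], [1,3,4], [1,3,6], [1,4,7], [1,5,6], [2,3,8], [2,4,5], [2,4,7], [2,7,8], [3,4,8], [4,5,8], [5,6,8], [6,7,8]

Hence C_0 ≅ Z^9, C_1 ≅ Z^27, C_2 ≅ Z^18.

∂_1: C_1 → C_0 is given by ∂[p,q] = [q] − [p].
This gives a 9×27 integer matrix of rank 8; reducing to Smith normal form yields diagonal entries (1,1,1,1,1,1,1,1).

Boundary ∂_2: C_2 → C_1 acts by ∂[p,q,r] = [q,r] − [p,r] + [p,q]. For instance
  ∂[5,6,8] = [6,8] − [5,8] + [5,6],
  ∂[0,2,3] = [2,3] − [0,3] + [0,2].
The resulting 27×18 matrix has rank 18, and its Smith normal form has invariant factors (1,1,1,1,1,1,1,1,1,1,1,1,1,1,1,1,1,2).

Computing H_k = (kernel of ∂_k) / (image of ∂_{k+1}):

  H_0: rank C_0 − rank ∂_1 = 9 − 8 = 1, and the invariant factors of ∂_1 are all 1, so H_0 ≅ Z.
  H_1: rank ker ∂_1 − rank ∂_2 = (27 − 8) − 18 = 1, and ∂_2 has invariant factor 2 > 1, so H_1 ≅ Z ⊕ Z/2.
  H_2: rank ker ∂_2 − rank ∂_3 = (18 − 18) − 0 = 0, and there is no ∂_3, so H_2 ≅ 0.

As a check, the Euler characteristic is 9 − 27 + 18 = 0, which agrees with 1 − 1 + 0 = 0.
(K is a triangulation of the Klein bottle.)

H_0 ≅ Z,  H_1 ≅ Z ⊕ Z/2,  H_2 = 0.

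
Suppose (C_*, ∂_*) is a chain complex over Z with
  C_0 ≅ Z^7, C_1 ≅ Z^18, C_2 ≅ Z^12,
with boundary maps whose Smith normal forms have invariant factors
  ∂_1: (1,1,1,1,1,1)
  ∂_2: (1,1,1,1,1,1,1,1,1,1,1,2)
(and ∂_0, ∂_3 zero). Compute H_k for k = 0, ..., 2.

H_0 ≅ Z,  H_1 ≅ Z_2,  H_2 = 0.

H_0: b_0 = 7 − 0 − 6 = 1; torsion from ∂_1 factors > 1: none. So H_0 ≅ Z.
H_1: b_1 = 18 − 6 − 12 = 0; torsion from ∂_2 factors > 1: [2]. So H_1 ≅ Z_2.
H_2: b_2 = 12 − 12 − 0 = 0; torsion from ∂_3 factors > 1: none. So H_2 ≅ 0.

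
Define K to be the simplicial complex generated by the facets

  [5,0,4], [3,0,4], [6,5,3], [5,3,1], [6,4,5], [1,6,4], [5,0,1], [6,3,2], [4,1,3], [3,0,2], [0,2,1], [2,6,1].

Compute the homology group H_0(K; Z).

Order the vertices as 0 < 1 < 2 < 3 < 4 < 5 < 6. Listing each simplex with vertices in this order, K has dimension 2 with simplices:

  0-simplices (7): [0], [1], [2], [3], [4], [5], [6]
  1-simplices (18): [0,1], [0,2], [0,3], [0,4], [0,5], [1,2], [1,3], [1,4], [1,5], [1,6], [2,3], [2,6], [3,4], [3,5], [3,6], [4,5], [4,6], [5,6]
  2-simplices (12): [0,1,2], [0,1,5], [0,2,3], [0,3,4], [0,4,5], [1,2,6], [1,3,4], [1,3,5], [1,4,6], [2,3,6], [3,5,6], [4,5,6]

giving chain groups C_0 ≅ Z^7, C_1 ≅ Z^18, C_2 ≅ Z^12.

The boundary map ∂_1: C_1 → C_0 is given by ∂[p,q] = [q] − [p]. For instance
  ∂[1,3] = [3] − [1].
The resulting 7×18 matrix has rank 6, and its Smith normal form has invariant factors (1,1,1,1,1,1).

∂_2: C_2 → C_1 acts by ∂[p,q,r] = [q,r] − [p,r] + [p,q]. For instance
  ∂[0,2,3] = [2,3] − [0,3] + [0,2],
  ∂[0,1,5] = [1,5] − [0,5] + [0,1].
This gives a 18×12 integer matrix of rank 12; reducing to Smith normal form yields diagonal entries (1,1,1,1,1,1,1,1,1,1,1,2).

Now H_k = ker ∂_k / im ∂_{k+1}, so:

  H_0: rank C_0 − rank ∂_1 = 7 − 6 = 1, and the invariant factors of ∂_1 are all 1, so H_0 = Z.

H_0 ≅ Z.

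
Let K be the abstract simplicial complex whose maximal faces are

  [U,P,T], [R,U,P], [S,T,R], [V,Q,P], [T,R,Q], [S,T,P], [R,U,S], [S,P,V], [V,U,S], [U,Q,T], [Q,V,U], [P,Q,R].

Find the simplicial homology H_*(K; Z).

Take the total order P < Q < R < S < T < U < V on the vertex set. Then K (dimension 2) consists of the simplices:

  0-simplices (7): P, Q, R, S, T, U, V
  1-simplices (18): PQ, PR, PS, PT, PU, PV, QR, QT, QU, QV, RS, RT, RU, ST, SU, SV, TU, UV
  2-simplices (12): PQR, PQV, PRU, PST, PSV, PTU, QRT, QTU, QUV, RST, RSU, SUV

Hence C_0 ≅ Z^7, C_1 ≅ Z^18, C_2 ≅ Z^12.

The boundary map ∂_1: C_1 → C_0 sends each edge [p,q] (with p < q) to q − p. For instance
  ∂RU = U − R.
This gives a 7×18 integer matrix of rank 6; reducing to Smith normal form yields diagonal entries (1,1,1,1,1,1).

∂_2: C_2 → C_1 sends each 2-simplex [p,q,r] to [q,r] − [p,r] + [p,q]. For instance
  ∂RST = ST − RT + RS,
  ∂QTU = TU − QU + QT.
The 18×12 boundary matrix has rank 12 and Smith normal form diag(1,1,1,1,1,1,1,1,1,1,1,2).

Computing H_k = (kernel of ∂_k) / (image of ∂_{k+1}):

  H_0: rank C_0 − rank ∂_1 = 7 − 6 = 1, and the invariant factors of ∂_1 are all 1, so H_0 ≅ Z.
  H_1: rank ker ∂_1 − rank ∂_2 = (18 − 6) − 12 = 0, and ∂_2 has invariant factor 2 > 1, so H_1 ≅ Z/2.
  H_2: rank ker ∂_2 − rank ∂_3 = (12 − 12) − 0 = 0, and there is no ∂_3, so H_2 ≅ 0.

H_0 ≅ Z,  H_1 ≅ Z/2,  H_2 = 0.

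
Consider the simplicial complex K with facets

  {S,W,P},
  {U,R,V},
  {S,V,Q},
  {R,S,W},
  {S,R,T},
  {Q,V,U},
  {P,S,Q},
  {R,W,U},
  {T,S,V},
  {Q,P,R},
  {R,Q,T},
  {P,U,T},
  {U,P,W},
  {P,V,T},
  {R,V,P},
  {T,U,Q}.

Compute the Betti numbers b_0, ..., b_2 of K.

Fix the vertex order P < Q < R < S < T < U < V < W and write every simplex with vertices in increasing order. Then dim K = 2 and the simplices of K are:

  0-simplices (8): P, Q, R, S, T, U, V, W
  1-simplices (24): PQ, PR, PS, PT, PU, PV, PW, QR, QS, QT, QU, QV, RS, RT, RU, RV, RW, ST, SV, SW, TU, TV, UV, UW
  2-simplices (16): PQR, PQS, PRV, PSW, PTU, PTV, PUW, QRT, QSV, QTU, QUV, RST, RSW, RUV, RUW, STV

giving chain groups C_0 ≅ Z^8, C_1 ≅ Z^24, C_2 ≅ Z^16.

The boundary map ∂_1: C_1 → C_0 maps an edge to its endpoints' difference, ∂[p,q] = q − p. For instance
  ∂QT = T − Q.
This gives a 8×24 integer matrix of rank 7; reducing to Smith normal form yields diagonal entries (1,1,1,1,1,1,1).

The boundary map ∂_2: C_2 → C_1 acts by ∂[p,q,r] = [q,r] − [p,r] + [p,q]. For instance
  ∂RUW = UW − RW + RU,
  ∂QSV = SV − QV + QS.
The resulting 24×16 matrix has rank 15, and its Smith normal form has invariant factors (1,1,1,1,1,1,1,1,1,1,1,1,1,1,1).

From H_k ≅ ker(∂_k) / im(∂_{k+1}) we obtain:

  H_0: rank C_0 − rank ∂_1 = 8 − 7 = 1, and the invariant factors of ∂_1 are all 1, so H_0 = Z.
  H_1: rank ker ∂_1 − rank ∂_2 = (24 − 7) − 15 = 2, and the invariant factors of ∂_2 are all 1, so H_1 = Z^2.
  H_2: rank ker ∂_2 − rank ∂_3 = (16 − 15) − 0 = 1, and there is no ∂_3, so H_2 = Z.

As a check, the Euler characteristic is 8 − 24 + 16 = 0, which agrees with 1 − 2 + 1 = 0.
(K is a triangulation of the torus T^2.)

Hence the Betti numbers are b_0 = 1, b_1 = 2, b_2 = 1.

b_0 = 1, b_1 = 2, b_2 = 1.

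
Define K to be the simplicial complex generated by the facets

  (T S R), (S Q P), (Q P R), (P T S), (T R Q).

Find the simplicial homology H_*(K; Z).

H_0 ≅ Z,  H_1 ≅ Z,  H_2 = 0.

K has 5 vertices, 10 edges, 5 triangles.
rank ∂_0 = 0, rank ∂_1 = 4 ⇒ b_0 = 5 − 0 − 4 = 1; all invariant factors of ∂_1 are 1 so no torsion. So H_0 ≅ Z.
rank ∂_1 = 4, rank ∂_2 = 5 ⇒ b_1 = 10 − 4 − 5 = 1; all invariant factors of ∂_2 are 1 so no torsion. So H_1 ≅ Z.
rank ∂_2 = 5, rank ∂_3 = 0 ⇒ b_2 = 5 − 5 − 0 = 0. So H_2 ≅ 0.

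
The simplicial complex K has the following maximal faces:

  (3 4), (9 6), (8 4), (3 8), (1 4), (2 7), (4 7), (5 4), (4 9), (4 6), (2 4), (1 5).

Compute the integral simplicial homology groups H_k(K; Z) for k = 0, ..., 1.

K has 9 vertices, 12 edges.
rank ∂_0 = 0, rank ∂_1 = 8 ⇒ b_0 = 9 − 0 − 8 = 1; all invariant factors of ∂_1 are 1 so no torsion. So H_0 ≅ Z.
rank ∂_1 = 8, rank ∂_2 = 0 ⇒ b_1 = 12 − 8 − 0 = 4. So H_1 ≅ Z^4.

H_0 = Z,  H_1 = Z^4.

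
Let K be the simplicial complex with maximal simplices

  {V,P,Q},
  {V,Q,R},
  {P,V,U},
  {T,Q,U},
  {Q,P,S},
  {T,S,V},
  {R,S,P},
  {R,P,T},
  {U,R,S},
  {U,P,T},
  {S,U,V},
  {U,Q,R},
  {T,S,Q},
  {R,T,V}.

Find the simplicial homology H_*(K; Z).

H_0 ≅ Z,  H_1 ≅ Z^2,  H_2 ≅ Z.

K has 7 vertices, 21 edges, 14 triangles.
rank ∂_0 = 0, rank ∂_1 = 6 ⇒ b_0 = 7 − 0 − 6 = 1; all invariant factors of ∂_1 are 1 so no torsion. So H_0 ≅ Z.
rank ∂_1 = 6, rank ∂_2 = 13 ⇒ b_1 = 21 − 6 − 13 = 2; all invariant factors of ∂_2 are 1 so no torsion. So H_1 ≅ Z^2.
rank ∂_2 = 13, rank ∂_3 = 0 ⇒ b_2 = 14 − 13 − 0 = 1. So H_2 ≅ Z.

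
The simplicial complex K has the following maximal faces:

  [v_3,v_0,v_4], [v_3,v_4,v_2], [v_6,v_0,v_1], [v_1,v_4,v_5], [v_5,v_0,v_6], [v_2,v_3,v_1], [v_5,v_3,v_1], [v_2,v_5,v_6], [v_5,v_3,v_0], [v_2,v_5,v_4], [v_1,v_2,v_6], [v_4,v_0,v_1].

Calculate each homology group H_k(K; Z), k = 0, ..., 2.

Fix the vertex order v_0 < v_1 < v_2 < v_3 < v_4 < v_5 < v_6 and write every simplex with vertices in increasing order. Then dim K = 2 and the simplices of K are:

  0-simplices (7): [v_0], [v_1], [v_2], [v_3], [v_4], [v_5], [v_6]
  1-simplices (18): (18 of them)
  2-simplices (12): (12 of them)

so the chain groups are C_0 ≅ Z^7, C_1 ≅ Z^18, C_2 ≅ Z^12.

∂_1: C_1 → C_0 is given by ∂[p,q] = [q] − [p].
The 7×18 boundary matrix has rank 6 and Smith normal form diag(1,1,1,1,1,1).

The boundary map ∂_2: C_2 → C_1 sends each 2-simplex [p,q,r] to [q,r] − [p,r] + [p,q]. For instance
  ∂[v_2,v_4,v_5] = [v_4,v_5] − [v_2,v_5] + [v_2,v_4],
  ∂[v_0,v_1,v_6] = [v_1,v_6] − [v_0,v_6] + [v_0,v_1].
The resulting 18×12 matrix has rank 12, and its Smith normal form has invariant factors (1,1,1,1,1,1,1,1,1,1,1,2).

Reading off H_k = ker ∂_k / im ∂_{k+1}:

  H_0: rank C_0 − rank ∂_1 = 7 − 6 = 1, and the invariant factors of ∂_1 are all 1, so H_0 ≅ Z.
  H_1: rank ker ∂_1 − rank ∂_2 = (18 − 6) − 12 = 0, and ∂_2 has invariant factor 2 > 1, so H_1 ≅ Z_2.
  H_2: rank ker ∂_2 − rank ∂_3 = (12 − 12) − 0 = 0, and there is no ∂_3, so H_2 ≅ 0.

(K is a triangulation of the real projective plane RP^2.)

H_0 ≅ Z,  H_1 ≅ Z_2,  H_2 = 0.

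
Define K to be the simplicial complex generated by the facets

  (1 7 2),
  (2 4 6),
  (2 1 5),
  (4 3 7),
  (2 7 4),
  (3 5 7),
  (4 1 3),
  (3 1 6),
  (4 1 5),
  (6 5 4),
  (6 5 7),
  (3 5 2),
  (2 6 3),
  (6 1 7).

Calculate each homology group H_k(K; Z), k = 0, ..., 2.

K has 7 vertices, 21 edges, 14 triangles.
rank ∂_0 = 0, rank ∂_1 = 6 ⇒ b_0 = 7 − 0 − 6 = 1; all invariant factors of ∂_1 are 1 so no torsion. So H_0 ≅ Z.
rank ∂_1 = 6, rank ∂_2 = 13 ⇒ b_1 = 21 − 6 − 13 = 2; all invariant factors of ∂_2 are 1 so no torsion. So H_1 ≅ Z^2.
rank ∂_2 = 13, rank ∂_3 = 0 ⇒ b_2 = 14 − 13 − 0 = 1. So H_2 ≅ Z.

H_0 = Z,  H_1 = Z^2,  H_2 = Z.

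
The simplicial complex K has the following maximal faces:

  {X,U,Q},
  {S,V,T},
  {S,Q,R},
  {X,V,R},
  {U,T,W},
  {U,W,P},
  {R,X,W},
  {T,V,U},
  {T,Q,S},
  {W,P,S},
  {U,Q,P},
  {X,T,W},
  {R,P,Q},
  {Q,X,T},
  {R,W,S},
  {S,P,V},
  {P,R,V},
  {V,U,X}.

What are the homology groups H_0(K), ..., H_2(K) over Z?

Order the vertices as P < Q < R < S < T < U < V < W < X. Listing each simplex with vertices in this order, K has dimension 2 with simplices:

  0-simplices (9): P, Q, R, S, T, U, V, W, X
  1-simplices (27): PQ, PR, PS, PU, PV, PW, QR, QS, QT, QU, QX, RS, RV, RW, RX, ST, SV, SW, TU, TV, TW, TX, UV, UW, UX, VX, WX
  2-simplices (18): PQR, PQU, PRV, PSV, PSW, PUW, QRS, QST, QTX, QUX, RSW, RVX, RWX, STV, TUV, TUW, TWX, UVX

so the chain groups are C_0 ≅ Z^9, C_1 ≅ Z^27, C_2 ≅ Z^18.

∂_1: C_1 → C_0 maps an edge to its endpoints' difference, ∂[p,q] = q − p. For instance
  ∂RX = X − R.
The 9×27 boundary matrix has rank 8 and Smith normal form diag(1,1,1,1,1,1,1,1).

∂_2: C_2 → C_1 maps a triangle to the signed sum of its edges. For instance
  ∂QUX = UX − QX + QU,
  ∂PQU = QU − PU + PQ.
The 27×18 boundary matrix has rank 18 and Smith normal form diag(1,1,1,1,1,1,1,1,1,1,1,1,1,1,1,1,1,2).

Reading off H_k = ker ∂_k / im ∂_{k+1}:

  H_0: rank C_0 − rank ∂_1 = 9 − 8 = 1, and the invariant factors of ∂_1 are all 1, so H_0 = Z.
  H_1: rank ker ∂_1 − rank ∂_2 = (27 − 8) − 18 = 1, and ∂_2 has invariant factor 2 > 1, so H_1 = Z ⊕ Z/2Z.
  H_2: rank ker ∂_2 − rank ∂_3 = (18 − 18) − 0 = 0, and there is no ∂_3, so H_2 = 0.

H_0 = Z,  H_1 = Z ⊕ Z/2Z,  H_2 = 0.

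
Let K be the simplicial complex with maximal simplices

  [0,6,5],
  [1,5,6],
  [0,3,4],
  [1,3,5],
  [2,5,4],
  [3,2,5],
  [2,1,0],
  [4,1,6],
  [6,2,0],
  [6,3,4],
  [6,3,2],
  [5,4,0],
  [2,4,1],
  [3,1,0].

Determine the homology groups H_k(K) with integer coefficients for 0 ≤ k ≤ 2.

Order the vertices as 0 < 1 < 2 < 3 < 4 < 5 < 6. Listing each simplex with vertices in this order, K has dimension 2 with simplices:

  0-simplices (7): [0], [1], [2], [3], [4], [5], [6]
  1-simplices (21): [0,1], [0,2], [0,3], [0,4], [0,5], [0,6], [1,2], [1,3], [1,4], [1,5], [1,6], [2,3], [2,4], [2,5], [2,6], [3,4], [3,5], [3,6], [4,5], [4,6], [5,6]
  2-simplices (14): [0,1,2], [0,1,3], [0,2,6], [0,3,4], [0,4,5], [0,5,6], [1,2,4], [1,3,5], [1,4,6], [1,5,6], [2,3,5], [2,3,6], [2,4,5], [3,4,6]

giving chain groups C_0 ≅ Z^7, C_1 ≅ Z^21, C_2 ≅ Z^14.

Boundary ∂_1: C_1 → C_0 maps an edge to its endpoints' difference, ∂[p,q] = q − p. For instance
  ∂[1,3] = [3] − [1].
The 7×21 boundary matrix has rank 6 and Smith normal form diag(1,1,1,1,1,1).

Boundary ∂_2: C_2 → C_1 acts by ∂[p,q,r] = [q,r] − [p,r] + [p,q]. For instance
  ∂[1,3,5] = [3,5] − [1,5] + [1,3],
  ∂[0,5,6] = [5,6] − [0,6] + [0,5].
The 21×14 boundary matrix has rank 13 and Smith normal form diag(1,1,1,1,1,1,1,1,1,1,1,1,1).

From H_k ≅ ker(∂_k) / im(∂_{k+1}) we obtain:

  H_0: rank C_0 − rank ∂_1 = 7 − 6 = 1, and the invariant factors of ∂_1 are all 1, so H_0 ≅ Z.
  H_1: rank ker ∂_1 − rank ∂_2 = (21 − 6) − 13 = 2, and the invariant factors of ∂_2 are all 1, so H_1 ≅ Z^2.
  H_2: rank ker ∂_2 − rank ∂_3 = (14 − 13) − 0 = 1, and there is no ∂_3, so H_2 ≅ Z.

As a check, the Euler characteristic is 7 − 21 + 14 = 0, which agrees with 1 − 2 + 1 = 0.

H_0 ≅ Z,  H_1 ≅ Z^2,  H_2 ≅ Z.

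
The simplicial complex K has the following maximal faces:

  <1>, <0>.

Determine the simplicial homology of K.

H_0 ≅ Z^2.

Take the total order 0 < 1 on the vertex set. Then K (dimension 0) consists of the simplices:

  0-simplices (2): [0], [1]

Hence C_0 ≅ Z^2.

Now H_k = ker ∂_k / im ∂_{k+1}, so:

  H_0: rank C_0 − rank ∂_1 = 2 − 0 = 2, and there is no ∂_1, so H_0 = Z^2.

(K is a triangulation of a set of 2 points.)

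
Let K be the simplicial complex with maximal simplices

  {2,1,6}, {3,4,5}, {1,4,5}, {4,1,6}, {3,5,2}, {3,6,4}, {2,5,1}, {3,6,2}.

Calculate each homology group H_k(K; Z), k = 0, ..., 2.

Fix the vertex order 1 < 2 < 3 < 4 < 5 < 6 and write every simplex with vertices in increasing order. Then dim K = 2 and the simplices of K are:

  0-simplices (6): [1], [2], [3], [4], [5], [6]
  1-simplices (12): [1,2], [1,4], [1,5], [1,6], [2,3], [2,5], [2,6], [3,4], [3,5], [3,6], [4,5], [4,6]
  2-simplices (8): [1,2,5], [1,2,6], [1,4,5], [1,4,6], [2,3,5], [2,3,6], [3,4,5], [3,4,6]

Hence C_0 ≅ Z^6, C_1 ≅ Z^12, C_2 ≅ Z^8.

The boundary map ∂_1: C_1 → C_0 is given by ∂[p,q] = [q] − [p]. For instance
  ∂[3,5] = [5] − [3].
This gives a 6×12 integer matrix of rank 5; reducing to Smith normal form yields diagonal entries (1,1,1,1,1).

Boundary ∂_2: C_2 → C_1 maps a triangle to the signed sum of its edges. For instance
  ∂[1,2,5] = [2,5] − [1,5] + [1,2],
  ∂[3,4,5] = [4,5] − [3,5] + [3,4].
As a 12×8 matrix over Z this has rank 7, with invariant factors (1,1,1,1,1,1,1).

From H_k ≅ ker(∂_k) / im(∂_{k+1}) we obtain:

  H_0: rank C_0 − rank ∂_1 = 6 − 5 = 1, and the invariant factors of ∂_1 are all 1, so H_0 ≅ Z.
  H_1: rank ker ∂_1 − rank ∂_2 = (12 − 5) − 7 = 0, and the invariant factors of ∂_2 are all 1, so H_1 ≅ 0.
  H_2: rank ker ∂_2 − rank ∂_3 = (8 − 7) − 0 = 1, and there is no ∂_3, so H_2 ≅ Z.

H_0 ≅ Z,  H_1 = 0,  H_2 ≅ Z.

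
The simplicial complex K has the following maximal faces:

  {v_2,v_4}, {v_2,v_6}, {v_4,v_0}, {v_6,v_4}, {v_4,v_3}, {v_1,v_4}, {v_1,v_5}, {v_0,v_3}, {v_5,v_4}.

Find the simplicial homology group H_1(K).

H_1 ≅ Z^3.

Take the total order v_0 < v_1 < v_2 < v_3 < v_4 < v_5 < v_6 on the vertex set. Then K (dimension 1) consists of the simplices:

  0-simplices (7): [v_0], [v_1], [v_2], [v_3], [v_4], [v_5], [v_6]
  1-simplices (9): [v_0,v_3], [v_0,v_4], [v_1,v_4], [v_1,v_5], [v_2,v_4], [v_2,v_6], [v_3,v_4], [v_4,v_5], [v_4,v_6]

Hence C_0 ≅ Z^7, C_1 ≅ Z^9.

Boundary ∂_1: C_1 → C_0 maps an edge to its endpoints' difference, ∂[p,q] = q − p.
This gives a 7×9 integer matrix of rank 6; reducing to Smith normal form yields diagonal entries (1,1,1,1,1,1).

Computing H_k = (kernel of ∂_k) / (image of ∂_{k+1}):

  H_1: rank ker ∂_1 − rank ∂_2 = (9 − 6) − 0 = 3, and there is no ∂_2, so H_1 = Z^3.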